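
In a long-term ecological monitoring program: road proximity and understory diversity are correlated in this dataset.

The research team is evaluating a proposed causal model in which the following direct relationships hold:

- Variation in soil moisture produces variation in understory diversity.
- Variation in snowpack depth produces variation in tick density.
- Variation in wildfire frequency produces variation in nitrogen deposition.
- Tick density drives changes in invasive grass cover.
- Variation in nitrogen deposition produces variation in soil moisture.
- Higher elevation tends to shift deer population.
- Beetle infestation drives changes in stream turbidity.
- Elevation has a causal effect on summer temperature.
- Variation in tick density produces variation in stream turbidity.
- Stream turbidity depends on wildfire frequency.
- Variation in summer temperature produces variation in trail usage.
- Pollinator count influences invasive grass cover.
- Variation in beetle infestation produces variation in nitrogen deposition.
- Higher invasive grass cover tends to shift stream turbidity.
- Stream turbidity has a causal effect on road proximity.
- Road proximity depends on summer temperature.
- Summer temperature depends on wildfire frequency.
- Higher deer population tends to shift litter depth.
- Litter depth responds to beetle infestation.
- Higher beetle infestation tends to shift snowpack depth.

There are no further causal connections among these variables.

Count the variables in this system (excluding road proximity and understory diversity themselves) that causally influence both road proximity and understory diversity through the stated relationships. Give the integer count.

2

The common causes are: beetle infestation (to road proximity via beetle infestation → stream turbidity → road proximity; to understory diversity via beetle infestation → nitrogen deposition → soil moisture → understory diversity); wildfire frequency (to road proximity via wildfire frequency → stream turbidity → road proximity; to understory diversity via wildfire frequency → nitrogen deposition → soil moisture → understory diversity).
Every other variable lacks a causal path to at least one of road proximity and understory diversity.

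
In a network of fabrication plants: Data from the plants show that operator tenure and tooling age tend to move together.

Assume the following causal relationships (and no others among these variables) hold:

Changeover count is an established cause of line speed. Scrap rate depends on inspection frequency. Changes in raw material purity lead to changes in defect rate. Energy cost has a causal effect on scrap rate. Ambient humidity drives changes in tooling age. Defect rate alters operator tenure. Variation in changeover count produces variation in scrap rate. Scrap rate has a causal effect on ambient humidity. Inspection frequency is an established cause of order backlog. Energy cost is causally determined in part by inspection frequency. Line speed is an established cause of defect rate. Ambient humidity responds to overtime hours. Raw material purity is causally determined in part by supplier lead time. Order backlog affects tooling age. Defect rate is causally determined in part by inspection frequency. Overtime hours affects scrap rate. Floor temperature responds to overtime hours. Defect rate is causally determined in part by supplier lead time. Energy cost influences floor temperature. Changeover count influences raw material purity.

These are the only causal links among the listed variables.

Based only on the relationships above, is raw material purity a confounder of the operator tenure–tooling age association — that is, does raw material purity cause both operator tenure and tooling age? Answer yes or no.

no

Raw material purity has no stated causal path to tooling age. A confounder must cause both variables, so raw material purity does not qualify.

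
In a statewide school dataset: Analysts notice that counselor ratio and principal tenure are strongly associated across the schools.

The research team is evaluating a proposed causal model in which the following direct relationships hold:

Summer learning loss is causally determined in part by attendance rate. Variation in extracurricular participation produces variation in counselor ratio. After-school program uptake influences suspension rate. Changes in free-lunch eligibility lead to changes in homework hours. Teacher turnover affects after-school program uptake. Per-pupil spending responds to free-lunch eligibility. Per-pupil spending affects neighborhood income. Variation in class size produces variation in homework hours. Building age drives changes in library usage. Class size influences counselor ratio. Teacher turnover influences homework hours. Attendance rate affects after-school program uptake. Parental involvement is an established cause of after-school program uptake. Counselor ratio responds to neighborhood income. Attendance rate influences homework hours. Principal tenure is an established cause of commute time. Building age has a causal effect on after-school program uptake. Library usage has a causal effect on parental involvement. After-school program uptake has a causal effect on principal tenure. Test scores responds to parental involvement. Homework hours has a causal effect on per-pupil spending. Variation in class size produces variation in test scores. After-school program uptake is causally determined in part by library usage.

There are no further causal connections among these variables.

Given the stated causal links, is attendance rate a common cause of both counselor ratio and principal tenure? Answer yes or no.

Attendance rate has a causal path to counselor ratio (attendance rate → homework hours → per-pupil spending → neighborhood income → counselor ratio) and to principal tenure (attendance rate → after-school program uptake → principal tenure), so it is a common cause of both — a confounder.

yes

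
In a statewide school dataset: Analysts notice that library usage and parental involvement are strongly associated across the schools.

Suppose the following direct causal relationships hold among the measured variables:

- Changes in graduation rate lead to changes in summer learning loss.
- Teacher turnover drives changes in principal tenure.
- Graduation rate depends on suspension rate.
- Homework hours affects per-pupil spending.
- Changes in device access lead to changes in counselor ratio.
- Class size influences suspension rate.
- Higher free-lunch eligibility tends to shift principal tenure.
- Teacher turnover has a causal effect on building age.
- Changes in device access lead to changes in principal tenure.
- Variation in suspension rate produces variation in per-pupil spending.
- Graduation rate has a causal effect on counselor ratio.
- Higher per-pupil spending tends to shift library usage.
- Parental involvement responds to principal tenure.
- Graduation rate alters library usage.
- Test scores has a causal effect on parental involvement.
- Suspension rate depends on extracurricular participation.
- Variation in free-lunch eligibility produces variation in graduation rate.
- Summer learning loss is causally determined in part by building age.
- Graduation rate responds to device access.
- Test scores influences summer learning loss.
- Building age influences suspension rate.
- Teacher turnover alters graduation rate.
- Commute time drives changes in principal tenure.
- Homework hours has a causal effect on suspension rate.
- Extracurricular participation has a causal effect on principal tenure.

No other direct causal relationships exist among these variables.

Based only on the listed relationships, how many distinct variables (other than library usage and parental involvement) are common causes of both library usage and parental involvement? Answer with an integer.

The common causes are: device access (to library usage via device access → graduation rate → library usage; to parental involvement via device access → principal tenure → parental involvement); extracurricular participation (to library usage via extracurricular participation → suspension rate → graduation rate → library usage; to parental involvement via extracurricular participation → principal tenure → parental involvement); free-lunch eligibility (to library usage via free-lunch eligibility → graduation rate → library usage; to parental involvement via free-lunch eligibility → principal tenure → parental involvement); teacher turnover (to library usage via teacher turnover → graduation rate → library usage; to parental involvement via teacher turnover → principal tenure → parental involvement).
Every other variable lacks a causal path to at least one of library usage and parental involvement.

4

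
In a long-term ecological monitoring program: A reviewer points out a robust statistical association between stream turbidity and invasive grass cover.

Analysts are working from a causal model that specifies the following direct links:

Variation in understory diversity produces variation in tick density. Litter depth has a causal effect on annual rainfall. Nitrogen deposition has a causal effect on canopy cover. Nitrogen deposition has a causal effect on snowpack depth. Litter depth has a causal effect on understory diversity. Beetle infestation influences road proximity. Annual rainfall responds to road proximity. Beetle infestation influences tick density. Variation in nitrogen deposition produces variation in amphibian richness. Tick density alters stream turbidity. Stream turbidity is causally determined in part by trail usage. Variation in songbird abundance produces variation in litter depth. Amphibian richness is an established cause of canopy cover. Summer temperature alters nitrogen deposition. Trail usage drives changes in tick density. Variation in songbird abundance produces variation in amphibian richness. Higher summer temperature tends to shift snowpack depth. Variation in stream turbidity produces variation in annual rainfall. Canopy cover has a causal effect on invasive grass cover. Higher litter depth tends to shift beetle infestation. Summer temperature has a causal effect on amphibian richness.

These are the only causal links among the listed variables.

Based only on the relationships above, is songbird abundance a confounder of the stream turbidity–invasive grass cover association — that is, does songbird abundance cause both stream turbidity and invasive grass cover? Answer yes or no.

Songbird abundance has a causal path to stream turbidity (songbird abundance → litter depth → beetle infestation → tick density → stream turbidity) and to invasive grass cover (songbird abundance → amphibian richness → canopy cover → invasive grass cover), so it is a common cause of both — a confounder.

yes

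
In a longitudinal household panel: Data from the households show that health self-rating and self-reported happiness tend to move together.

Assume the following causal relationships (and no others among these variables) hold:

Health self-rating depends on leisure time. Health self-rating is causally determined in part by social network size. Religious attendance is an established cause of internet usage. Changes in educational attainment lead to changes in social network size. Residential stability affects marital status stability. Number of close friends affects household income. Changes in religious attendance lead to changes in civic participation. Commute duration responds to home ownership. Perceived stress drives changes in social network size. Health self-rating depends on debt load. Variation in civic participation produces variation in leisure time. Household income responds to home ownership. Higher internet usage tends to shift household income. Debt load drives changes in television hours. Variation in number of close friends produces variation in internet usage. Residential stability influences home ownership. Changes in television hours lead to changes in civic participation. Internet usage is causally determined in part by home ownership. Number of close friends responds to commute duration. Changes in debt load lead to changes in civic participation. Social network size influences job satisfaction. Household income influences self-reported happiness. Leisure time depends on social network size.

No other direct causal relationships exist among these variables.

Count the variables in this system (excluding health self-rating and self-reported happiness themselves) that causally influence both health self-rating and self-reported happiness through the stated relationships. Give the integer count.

1

The common causes are: religious attendance (to health self-rating via religious attendance → civic participation → leisure time → health self-rating; to self-reported happiness via religious attendance → internet usage → household income → self-reported happiness).
Every other variable lacks a causal path to at least one of health self-rating and self-reported happiness.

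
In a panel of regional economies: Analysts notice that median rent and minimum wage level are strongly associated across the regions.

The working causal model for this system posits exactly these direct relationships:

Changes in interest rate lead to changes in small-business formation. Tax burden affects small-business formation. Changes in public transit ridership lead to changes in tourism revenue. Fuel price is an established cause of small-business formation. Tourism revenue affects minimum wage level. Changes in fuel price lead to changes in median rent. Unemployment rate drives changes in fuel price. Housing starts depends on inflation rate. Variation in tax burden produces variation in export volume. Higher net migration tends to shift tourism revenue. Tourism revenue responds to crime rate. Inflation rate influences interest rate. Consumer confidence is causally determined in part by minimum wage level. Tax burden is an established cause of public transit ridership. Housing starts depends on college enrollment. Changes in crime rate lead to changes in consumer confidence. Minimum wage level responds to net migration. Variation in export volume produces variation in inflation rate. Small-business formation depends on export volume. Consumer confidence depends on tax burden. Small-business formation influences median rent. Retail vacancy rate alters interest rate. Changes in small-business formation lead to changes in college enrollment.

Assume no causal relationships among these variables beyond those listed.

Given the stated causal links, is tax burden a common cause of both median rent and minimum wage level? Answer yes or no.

Tax burden has a causal path to median rent (tax burden → small-business formation → median rent) and to minimum wage level (tax burden → public transit ridership → tourism revenue → minimum wage level), so it is a common cause of both — a confounder.

yes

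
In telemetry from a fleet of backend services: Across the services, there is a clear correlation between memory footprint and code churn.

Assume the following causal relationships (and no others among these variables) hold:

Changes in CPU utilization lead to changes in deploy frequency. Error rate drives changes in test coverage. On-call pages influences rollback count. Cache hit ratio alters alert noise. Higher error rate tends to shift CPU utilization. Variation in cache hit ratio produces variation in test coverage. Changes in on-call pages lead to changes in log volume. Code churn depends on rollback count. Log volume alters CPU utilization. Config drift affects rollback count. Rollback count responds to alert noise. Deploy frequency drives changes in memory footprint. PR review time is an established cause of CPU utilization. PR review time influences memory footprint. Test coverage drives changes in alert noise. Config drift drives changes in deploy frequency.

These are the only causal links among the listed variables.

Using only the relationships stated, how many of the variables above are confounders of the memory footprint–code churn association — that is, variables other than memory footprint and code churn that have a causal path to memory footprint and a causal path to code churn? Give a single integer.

The common causes are: config drift (to memory footprint via config drift → deploy frequency → memory footprint; to code churn via config drift → rollback count → code churn); error rate (to memory footprint via error rate → CPU utilization → deploy frequency → memory footprint; to code churn via error rate → test coverage → alert noise → rollback count → code churn); on-call pages (to memory footprint via on-call pages → log volume → CPU utilization → deploy frequency → memory footprint; to code churn via on-call pages → rollback count → code churn).
Every other variable lacks a causal path to at least one of memory footprint and code churn.

3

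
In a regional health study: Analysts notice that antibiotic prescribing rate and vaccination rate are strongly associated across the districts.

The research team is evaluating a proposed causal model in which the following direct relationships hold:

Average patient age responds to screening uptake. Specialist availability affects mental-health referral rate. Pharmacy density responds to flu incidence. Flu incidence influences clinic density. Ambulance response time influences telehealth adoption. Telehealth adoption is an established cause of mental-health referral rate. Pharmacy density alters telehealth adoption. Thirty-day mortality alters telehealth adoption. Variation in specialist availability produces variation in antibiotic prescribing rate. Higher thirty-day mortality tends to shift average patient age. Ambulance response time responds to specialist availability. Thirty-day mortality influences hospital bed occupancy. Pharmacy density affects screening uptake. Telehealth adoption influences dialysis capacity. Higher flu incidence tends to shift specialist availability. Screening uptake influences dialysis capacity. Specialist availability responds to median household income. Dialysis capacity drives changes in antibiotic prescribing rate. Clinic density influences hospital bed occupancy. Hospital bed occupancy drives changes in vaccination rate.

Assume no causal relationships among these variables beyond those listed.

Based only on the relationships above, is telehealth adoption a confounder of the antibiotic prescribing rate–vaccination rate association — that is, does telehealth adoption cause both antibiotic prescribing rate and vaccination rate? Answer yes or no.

no

Telehealth adoption has no stated causal path to vaccination rate. A confounder must cause both variables, so telehealth adoption does not qualify.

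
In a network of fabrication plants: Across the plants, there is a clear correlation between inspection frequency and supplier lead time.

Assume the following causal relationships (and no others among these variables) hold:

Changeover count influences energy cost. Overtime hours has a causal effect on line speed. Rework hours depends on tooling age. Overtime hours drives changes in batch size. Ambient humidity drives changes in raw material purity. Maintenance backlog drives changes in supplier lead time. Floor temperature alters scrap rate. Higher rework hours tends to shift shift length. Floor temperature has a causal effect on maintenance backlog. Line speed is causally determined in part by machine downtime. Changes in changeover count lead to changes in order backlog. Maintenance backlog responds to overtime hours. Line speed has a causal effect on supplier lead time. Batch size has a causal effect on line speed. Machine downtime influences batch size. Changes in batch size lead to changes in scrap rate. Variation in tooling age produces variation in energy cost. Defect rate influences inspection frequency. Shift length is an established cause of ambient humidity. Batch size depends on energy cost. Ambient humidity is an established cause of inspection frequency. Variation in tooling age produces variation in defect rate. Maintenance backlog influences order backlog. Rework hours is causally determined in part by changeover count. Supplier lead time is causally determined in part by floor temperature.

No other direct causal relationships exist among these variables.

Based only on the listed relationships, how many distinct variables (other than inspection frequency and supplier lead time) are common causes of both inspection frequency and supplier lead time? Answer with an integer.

2

The common causes are: changeover count (to inspection frequency via changeover count → rework hours → shift length → ambient humidity → inspection frequency; to supplier lead time via changeover count → energy cost → batch size → line speed → supplier lead time); tooling age (to inspection frequency via tooling age → defect rate → inspection frequency; to supplier lead time via tooling age → energy cost → batch size → line speed → supplier lead time).
Every other variable lacks a causal path to at least one of inspection frequency and supplier lead time.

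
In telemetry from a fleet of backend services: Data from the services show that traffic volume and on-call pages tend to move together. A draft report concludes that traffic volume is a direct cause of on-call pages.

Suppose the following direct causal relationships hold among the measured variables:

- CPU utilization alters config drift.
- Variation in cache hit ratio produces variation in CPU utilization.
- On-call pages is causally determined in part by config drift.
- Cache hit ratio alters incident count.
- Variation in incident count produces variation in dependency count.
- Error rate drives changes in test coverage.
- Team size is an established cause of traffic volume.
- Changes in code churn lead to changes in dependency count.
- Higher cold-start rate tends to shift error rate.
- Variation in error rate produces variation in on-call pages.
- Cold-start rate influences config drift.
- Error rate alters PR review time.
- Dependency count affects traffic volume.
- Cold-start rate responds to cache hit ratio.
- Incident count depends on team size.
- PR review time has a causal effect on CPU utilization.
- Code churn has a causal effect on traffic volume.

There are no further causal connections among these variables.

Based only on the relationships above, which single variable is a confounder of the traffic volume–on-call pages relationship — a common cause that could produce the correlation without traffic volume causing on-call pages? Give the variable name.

Cache hit ratio has a causal path to traffic volume (cache hit ratio → incident count → dependency count → traffic volume) and a separate causal path to on-call pages (cache hit ratio → cold-start rate → config drift → on-call pages), so it is a common cause of both.
No stated relationship gives traffic volume a causal route to on-call pages, so the correlation is explained by the shared upstream cause rather than a direct effect.

cache hit ratio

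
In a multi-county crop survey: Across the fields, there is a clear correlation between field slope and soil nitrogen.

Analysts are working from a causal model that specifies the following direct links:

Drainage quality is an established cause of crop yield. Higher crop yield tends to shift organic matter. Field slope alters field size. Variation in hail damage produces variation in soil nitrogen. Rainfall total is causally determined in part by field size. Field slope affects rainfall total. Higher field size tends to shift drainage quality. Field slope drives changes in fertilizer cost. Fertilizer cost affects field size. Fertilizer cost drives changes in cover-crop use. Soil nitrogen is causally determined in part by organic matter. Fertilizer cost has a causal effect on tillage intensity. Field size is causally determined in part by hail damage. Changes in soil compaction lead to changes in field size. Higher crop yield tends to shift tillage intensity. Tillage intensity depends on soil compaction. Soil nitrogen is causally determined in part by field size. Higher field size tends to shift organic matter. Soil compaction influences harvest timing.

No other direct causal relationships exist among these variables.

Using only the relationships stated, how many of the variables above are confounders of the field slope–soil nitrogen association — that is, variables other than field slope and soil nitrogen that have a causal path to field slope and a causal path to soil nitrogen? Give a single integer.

0

No listed variable has a causal path to both field slope and soil nitrogen, so there are no common causes.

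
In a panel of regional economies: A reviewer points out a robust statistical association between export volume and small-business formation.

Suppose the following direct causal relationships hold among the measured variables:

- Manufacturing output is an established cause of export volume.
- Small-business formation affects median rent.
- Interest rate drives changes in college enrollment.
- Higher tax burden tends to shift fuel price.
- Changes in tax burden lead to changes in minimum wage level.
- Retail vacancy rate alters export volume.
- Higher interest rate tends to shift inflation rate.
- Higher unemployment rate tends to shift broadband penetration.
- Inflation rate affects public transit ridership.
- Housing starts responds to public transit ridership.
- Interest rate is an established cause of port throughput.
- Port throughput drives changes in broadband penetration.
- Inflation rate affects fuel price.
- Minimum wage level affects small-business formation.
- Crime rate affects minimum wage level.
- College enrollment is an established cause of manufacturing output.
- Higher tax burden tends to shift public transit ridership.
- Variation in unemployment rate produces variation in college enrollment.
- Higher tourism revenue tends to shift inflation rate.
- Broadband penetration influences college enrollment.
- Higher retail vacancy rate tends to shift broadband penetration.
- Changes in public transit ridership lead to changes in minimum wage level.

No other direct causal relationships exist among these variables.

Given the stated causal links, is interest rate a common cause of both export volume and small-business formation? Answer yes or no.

yes

Interest rate has a causal path to export volume (interest rate → college enrollment → manufacturing output → export volume) and to small-business formation (interest rate → inflation rate → public transit ridership → minimum wage level → small-business formation), so it is a common cause of both — a confounder.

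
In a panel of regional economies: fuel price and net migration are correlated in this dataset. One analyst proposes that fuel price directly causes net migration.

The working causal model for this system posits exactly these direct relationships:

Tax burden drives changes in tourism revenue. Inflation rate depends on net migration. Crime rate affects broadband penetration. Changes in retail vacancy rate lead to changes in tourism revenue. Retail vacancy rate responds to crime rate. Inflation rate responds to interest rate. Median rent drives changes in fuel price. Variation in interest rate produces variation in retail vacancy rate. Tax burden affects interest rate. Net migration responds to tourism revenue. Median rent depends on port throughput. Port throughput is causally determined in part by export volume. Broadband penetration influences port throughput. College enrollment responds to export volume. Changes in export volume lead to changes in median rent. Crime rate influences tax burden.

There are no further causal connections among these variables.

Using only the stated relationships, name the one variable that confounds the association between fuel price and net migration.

Crime rate has a causal path to fuel price (crime rate → broadband penetration → port throughput → median rent → fuel price) and a separate causal path to net migration (crime rate → tax burden → tourism revenue → net migration), so it is a common cause of both.
No stated relationship gives fuel price a causal route to net migration, so the correlation is explained by the shared upstream cause rather than a direct effect.

crime rate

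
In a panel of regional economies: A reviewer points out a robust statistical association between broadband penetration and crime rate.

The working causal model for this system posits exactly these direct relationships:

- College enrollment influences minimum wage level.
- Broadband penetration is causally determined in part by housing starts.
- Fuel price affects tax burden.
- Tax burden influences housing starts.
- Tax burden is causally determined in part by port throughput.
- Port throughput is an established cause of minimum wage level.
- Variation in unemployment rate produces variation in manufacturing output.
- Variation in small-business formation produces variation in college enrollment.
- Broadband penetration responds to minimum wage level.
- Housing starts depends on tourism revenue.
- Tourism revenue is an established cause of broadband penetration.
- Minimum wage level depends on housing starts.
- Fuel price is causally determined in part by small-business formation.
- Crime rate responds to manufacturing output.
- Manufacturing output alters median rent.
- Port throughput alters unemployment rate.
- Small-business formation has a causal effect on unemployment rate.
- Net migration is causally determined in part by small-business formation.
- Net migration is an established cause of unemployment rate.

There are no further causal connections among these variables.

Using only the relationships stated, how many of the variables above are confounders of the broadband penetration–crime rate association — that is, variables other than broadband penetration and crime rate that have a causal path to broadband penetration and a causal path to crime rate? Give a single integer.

2

The common causes are: port throughput (to broadband penetration via port throughput → minimum wage level → broadband penetration; to crime rate via port throughput → unemployment rate → manufacturing output → crime rate); small-business formation (to broadband penetration via small-business formation → college enrollment → minimum wage level → broadband penetration; to crime rate via small-business formation → unemployment rate → manufacturing output → crime rate).
Every other variable lacks a causal path to at least one of broadband penetration and crime rate.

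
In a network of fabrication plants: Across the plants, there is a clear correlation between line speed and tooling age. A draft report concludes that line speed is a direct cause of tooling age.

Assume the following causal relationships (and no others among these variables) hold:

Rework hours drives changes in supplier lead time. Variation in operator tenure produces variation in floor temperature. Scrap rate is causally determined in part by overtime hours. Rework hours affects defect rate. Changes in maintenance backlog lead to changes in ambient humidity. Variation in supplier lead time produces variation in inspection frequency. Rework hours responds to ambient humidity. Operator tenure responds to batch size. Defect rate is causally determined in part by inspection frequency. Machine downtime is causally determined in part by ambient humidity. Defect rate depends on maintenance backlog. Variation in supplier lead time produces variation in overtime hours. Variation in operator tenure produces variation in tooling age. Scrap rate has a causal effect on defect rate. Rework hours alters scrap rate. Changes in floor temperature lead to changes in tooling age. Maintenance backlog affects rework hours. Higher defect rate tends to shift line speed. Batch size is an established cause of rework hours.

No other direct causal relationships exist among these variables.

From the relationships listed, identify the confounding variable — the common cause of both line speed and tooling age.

batch size

Batch size has a causal path to line speed (batch size → rework hours → defect rate → line speed) and a separate causal path to tooling age (batch size → operator tenure → tooling age), so it is a common cause of both.
No stated relationship gives line speed a causal route to tooling age, so the correlation is explained by the shared upstream cause rather than a direct effect.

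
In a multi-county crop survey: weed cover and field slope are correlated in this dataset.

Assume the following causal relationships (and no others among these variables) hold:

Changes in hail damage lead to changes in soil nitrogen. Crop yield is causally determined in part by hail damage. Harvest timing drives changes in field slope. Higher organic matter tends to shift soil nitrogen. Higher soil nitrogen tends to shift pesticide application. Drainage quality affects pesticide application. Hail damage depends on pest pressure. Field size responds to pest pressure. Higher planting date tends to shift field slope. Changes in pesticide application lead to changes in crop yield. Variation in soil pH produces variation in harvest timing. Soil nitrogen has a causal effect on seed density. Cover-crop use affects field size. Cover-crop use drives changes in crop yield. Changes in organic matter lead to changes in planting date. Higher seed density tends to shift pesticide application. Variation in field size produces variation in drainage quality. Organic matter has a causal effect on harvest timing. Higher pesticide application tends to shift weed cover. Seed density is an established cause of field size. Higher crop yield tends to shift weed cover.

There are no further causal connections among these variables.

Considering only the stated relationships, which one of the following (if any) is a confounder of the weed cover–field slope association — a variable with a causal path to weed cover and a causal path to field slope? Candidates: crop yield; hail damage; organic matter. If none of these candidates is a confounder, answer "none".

Organic matter causes weed cover (organic matter → soil nitrogen → pesticide application → weed cover) and also causes field slope (organic matter → planting date → field slope); it is a common cause of both.
Each of the other candidates lacks a causal path to at least one of weed cover and field slope, so they do not confound the relationship.

organic matter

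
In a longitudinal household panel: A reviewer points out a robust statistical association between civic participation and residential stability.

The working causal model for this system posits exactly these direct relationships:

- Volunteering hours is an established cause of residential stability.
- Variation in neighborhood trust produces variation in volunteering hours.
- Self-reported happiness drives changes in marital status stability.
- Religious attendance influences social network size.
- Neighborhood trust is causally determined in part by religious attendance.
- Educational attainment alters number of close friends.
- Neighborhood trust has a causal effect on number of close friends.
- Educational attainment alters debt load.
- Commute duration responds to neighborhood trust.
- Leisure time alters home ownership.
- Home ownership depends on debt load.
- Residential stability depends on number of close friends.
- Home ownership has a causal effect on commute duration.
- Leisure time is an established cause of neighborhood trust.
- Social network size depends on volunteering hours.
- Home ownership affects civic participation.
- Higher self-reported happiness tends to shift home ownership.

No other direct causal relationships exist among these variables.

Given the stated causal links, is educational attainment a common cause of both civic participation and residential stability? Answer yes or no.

Educational attainment has a causal path to civic participation (educational attainment → debt load → home ownership → civic participation) and to residential stability (educational attainment → number of close friends → residential stability), so it is a common cause of both — a confounder.

yes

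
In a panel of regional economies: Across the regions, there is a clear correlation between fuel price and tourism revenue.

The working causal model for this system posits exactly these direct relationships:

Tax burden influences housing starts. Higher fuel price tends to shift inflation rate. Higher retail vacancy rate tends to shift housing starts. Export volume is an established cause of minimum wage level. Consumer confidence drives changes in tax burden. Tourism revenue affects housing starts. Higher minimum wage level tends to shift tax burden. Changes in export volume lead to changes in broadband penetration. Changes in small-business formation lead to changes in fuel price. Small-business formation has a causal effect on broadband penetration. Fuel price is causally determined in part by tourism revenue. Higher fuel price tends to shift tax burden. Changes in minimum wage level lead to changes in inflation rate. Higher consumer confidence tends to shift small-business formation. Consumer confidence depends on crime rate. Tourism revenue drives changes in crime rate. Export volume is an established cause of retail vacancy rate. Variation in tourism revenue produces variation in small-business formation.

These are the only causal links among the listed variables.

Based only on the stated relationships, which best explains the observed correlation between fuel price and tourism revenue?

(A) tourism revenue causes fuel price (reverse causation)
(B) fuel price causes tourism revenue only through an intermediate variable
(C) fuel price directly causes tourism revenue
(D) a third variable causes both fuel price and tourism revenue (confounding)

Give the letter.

A

The stated link runs tourism revenue → fuel price; fuel price has no causal path to tourism revenue. No variable causes both, so confounding is ruled out. The correlation reflects reverse causation.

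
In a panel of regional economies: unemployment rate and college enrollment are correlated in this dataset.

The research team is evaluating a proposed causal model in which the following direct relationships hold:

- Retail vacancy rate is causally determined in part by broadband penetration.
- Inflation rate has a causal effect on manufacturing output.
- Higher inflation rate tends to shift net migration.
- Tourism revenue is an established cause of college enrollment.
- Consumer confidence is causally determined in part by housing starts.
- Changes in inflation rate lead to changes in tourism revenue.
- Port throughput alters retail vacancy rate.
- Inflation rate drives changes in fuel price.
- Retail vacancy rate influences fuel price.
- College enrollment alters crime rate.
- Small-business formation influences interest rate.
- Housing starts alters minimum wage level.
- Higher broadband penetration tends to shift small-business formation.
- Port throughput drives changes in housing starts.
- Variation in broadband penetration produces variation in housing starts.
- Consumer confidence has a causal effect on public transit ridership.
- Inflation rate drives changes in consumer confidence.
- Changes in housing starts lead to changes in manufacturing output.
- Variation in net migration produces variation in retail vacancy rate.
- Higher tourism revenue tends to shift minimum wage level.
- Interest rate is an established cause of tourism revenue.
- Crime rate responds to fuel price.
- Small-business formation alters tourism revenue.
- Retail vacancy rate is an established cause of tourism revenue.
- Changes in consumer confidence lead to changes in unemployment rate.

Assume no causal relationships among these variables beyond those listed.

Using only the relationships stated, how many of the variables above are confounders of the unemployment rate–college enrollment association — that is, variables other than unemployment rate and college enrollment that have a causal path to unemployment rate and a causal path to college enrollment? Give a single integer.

The common causes are: broadband penetration (to unemployment rate via broadband penetration → housing starts → consumer confidence → unemployment rate; to college enrollment via broadband penetration → retail vacancy rate → tourism revenue → college enrollment); inflation rate (to unemployment rate via inflation rate → consumer confidence → unemployment rate; to college enrollment via inflation rate → tourism revenue → college enrollment); port throughput (to unemployment rate via port throughput → housing starts → consumer confidence → unemployment rate; to college enrollment via port throughput → retail vacancy rate → tourism revenue → college enrollment).
Every other variable lacks a causal path to at least one of unemployment rate and college enrollment.

3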